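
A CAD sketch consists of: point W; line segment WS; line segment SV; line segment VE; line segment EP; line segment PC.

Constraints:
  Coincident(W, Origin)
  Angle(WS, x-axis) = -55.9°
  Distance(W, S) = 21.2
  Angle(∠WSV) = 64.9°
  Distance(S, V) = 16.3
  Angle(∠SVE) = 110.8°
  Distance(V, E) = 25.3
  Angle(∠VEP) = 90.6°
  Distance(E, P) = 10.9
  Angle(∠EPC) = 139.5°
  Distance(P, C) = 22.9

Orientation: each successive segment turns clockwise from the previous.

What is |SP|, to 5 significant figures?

31.503

W is at the origin; WS runs at -55.9° with length 21.2, so S = (11.886, -17.555). ∠WSV = 64.9° gives SV at -171.00° from the x-axis; with |SV| = 16.3, V = (-4.2138, -20.105). ∠SVE = 110.8° gives VE at 119.80° from the x-axis; with |VE| = 25.3, E = (-16.787, 1.8497). ∠VEP = 90.6° gives EP at 30.400° from the x-axis; with |EP| = 10.9, P = (-7.3858, 7.3655). Then |SP| = |P − S| = 31.503.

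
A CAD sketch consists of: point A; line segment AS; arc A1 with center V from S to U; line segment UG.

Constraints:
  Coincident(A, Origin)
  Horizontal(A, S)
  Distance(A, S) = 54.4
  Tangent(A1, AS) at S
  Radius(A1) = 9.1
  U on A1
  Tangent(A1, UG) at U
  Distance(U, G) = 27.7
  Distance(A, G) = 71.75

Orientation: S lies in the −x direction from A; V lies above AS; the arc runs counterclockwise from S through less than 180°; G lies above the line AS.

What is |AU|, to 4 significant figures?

48.68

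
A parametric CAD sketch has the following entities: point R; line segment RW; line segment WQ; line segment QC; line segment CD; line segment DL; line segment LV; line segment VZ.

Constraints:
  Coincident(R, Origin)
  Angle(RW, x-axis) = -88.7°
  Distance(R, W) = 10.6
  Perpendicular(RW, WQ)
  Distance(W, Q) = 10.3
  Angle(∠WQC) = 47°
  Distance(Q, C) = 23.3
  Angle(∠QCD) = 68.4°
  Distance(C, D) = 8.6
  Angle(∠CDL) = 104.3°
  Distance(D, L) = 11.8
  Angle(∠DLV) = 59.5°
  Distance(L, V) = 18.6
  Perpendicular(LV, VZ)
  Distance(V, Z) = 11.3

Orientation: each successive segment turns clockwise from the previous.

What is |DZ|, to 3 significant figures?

12.7

R is at the origin; RW runs at -88.7° with length 10.6, so W = (0.240, -10.6). The perpendicularity gives WQ at right angles to RW, so WQ runs at -179°; with |WQ| = 10.3, Q = (-10.1, -10.8). ∠WQC = 47.0° gives QC at 48.3° from the x-axis; with |QC| = 23.3, C = (5.44, 6.57). ∠QCD = 68.4° gives CD at -63.3° from the x-axis; with |CD| = 8.6, D = (9.31, -1.12). ∠CDL = 104.3° gives DL at -139° from the x-axis; with |DL| = 11.8, L = (0.402, -8.86). ∠DLV = 59.5° gives LV at 100° from the x-axis; with |LV| = 18.6, V = (-2.99, 9.43). The perpendicularity gives VZ at right angles to LV, so VZ runs at 10.5°; with |VZ| = 11.3, Z = (8.12, 11.5). Then |DZ| = |Z − D| = 12.7.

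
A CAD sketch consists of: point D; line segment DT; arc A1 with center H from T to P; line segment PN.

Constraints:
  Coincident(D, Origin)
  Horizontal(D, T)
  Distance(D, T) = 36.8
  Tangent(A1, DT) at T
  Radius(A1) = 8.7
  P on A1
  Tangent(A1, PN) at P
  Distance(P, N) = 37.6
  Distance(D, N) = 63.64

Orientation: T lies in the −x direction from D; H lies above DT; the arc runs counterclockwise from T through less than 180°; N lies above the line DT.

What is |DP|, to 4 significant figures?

31.18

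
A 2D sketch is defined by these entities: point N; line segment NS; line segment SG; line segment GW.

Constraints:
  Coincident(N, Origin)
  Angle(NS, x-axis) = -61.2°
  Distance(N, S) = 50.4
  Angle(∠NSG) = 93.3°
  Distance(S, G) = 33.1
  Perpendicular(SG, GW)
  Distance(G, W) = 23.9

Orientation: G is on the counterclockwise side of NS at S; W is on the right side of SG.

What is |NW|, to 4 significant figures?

82.49

N is at the origin; NS runs at -61.2° with length 50.4, so S = 50.4·(cos -61.2°, sin -61.2°) = (24.28, -44.17). ∠NSG = 93.3°, so SG runs at -61.2° + (180° − 93.3°) = 25.50° from the x-axis; with |SG| = 33.1, G = S + 33.1·(cos 25.50°, sin 25.50°) = (54.16, -29.92). SG ⟂ GW; with |GW| = 23.9 on the right of SG, W = G + 23.9·(0.4305, -0.9026) = (64.45, -51.49). Then |NW| = |W − N| = 82.49.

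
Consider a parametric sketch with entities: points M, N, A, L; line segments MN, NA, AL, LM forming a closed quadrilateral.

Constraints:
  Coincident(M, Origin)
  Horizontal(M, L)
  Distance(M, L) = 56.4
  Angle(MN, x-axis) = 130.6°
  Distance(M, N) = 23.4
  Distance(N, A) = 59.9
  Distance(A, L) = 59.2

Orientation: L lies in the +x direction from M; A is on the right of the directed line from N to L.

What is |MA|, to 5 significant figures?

37.926

Checks: MN at 130.6° ✓; |NA| = 59.90 ✓; |AL| = 59.20 ✓.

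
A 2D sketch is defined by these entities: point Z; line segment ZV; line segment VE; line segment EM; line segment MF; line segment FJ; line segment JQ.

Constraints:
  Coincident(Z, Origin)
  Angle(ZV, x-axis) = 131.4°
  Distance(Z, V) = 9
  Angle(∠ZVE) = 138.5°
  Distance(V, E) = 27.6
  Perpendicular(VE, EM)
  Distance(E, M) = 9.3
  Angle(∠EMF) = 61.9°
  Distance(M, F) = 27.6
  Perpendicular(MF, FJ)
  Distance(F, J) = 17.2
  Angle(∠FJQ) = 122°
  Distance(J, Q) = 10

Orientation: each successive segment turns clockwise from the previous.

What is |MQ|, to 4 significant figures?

29.53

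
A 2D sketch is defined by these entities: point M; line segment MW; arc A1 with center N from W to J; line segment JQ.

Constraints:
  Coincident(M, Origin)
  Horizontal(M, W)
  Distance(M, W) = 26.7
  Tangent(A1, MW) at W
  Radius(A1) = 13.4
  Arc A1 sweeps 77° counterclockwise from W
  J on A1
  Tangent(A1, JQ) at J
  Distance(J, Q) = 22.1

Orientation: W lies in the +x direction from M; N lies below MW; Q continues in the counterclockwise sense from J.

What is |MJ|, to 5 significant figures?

17.147

M is at the origin; M and W share the same y with |MW| = 26.7 and W on the +x side, so W = (26.700, 0.0000). Since A1 is tangent to MW there, NW ⟂ MW, so N = W + (0, -13.4) = (26.700, -13.400). On A1, W sits at bearing 90° from N; a 77° counterclockwise sweep puts J at bearing 167°, so J = N + 13.4·(cos 167°, sin 167°) = (13.643, -10.386). Then |MJ| = |J − M| = 17.147.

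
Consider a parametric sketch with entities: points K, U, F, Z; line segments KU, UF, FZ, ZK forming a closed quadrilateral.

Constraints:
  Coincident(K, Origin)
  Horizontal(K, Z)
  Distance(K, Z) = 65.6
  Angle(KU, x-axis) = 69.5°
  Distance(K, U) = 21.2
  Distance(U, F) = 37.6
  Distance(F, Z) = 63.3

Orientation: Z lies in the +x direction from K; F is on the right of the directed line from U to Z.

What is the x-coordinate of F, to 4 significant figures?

4.811

K is at the origin; K and Z share the same y with |KZ| = 65.6 and Z in +x, so Z = (65.6, 0). KU runs at 69.5° with |KU| = 21.2, so U = (7.424, 19.86). F is determined by |UF| = 37.6 and |FZ| = 63.3 together: it lies at the intersection of circle(U, 37.6) and circle(Z, 63.3). With |UZ| = 61.47, the foot of the radical line on UZ is 9.643 from U and the perpendicular offset is √(37.6² − 9.643²) = 36.34. Taking the right-of-UZ solution: F = (4.811, -17.65).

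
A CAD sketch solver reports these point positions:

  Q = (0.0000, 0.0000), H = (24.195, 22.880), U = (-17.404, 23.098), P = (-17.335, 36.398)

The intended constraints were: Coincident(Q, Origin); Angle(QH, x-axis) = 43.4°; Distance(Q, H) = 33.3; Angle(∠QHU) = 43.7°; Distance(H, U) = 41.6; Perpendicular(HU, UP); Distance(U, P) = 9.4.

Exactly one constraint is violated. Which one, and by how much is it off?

Distance(U, P) = 9.4 — off by 3.90.

Q = (0.00, 0.00) ✓; QH at 43.40° ✓; |QH| = 33.30 ✓; ∠QHU = 43.70° ✓; |HU| = 41.60 ✓; ∠(HU, UP) = 90.00° ✓; |UP| = 13.30 ✗.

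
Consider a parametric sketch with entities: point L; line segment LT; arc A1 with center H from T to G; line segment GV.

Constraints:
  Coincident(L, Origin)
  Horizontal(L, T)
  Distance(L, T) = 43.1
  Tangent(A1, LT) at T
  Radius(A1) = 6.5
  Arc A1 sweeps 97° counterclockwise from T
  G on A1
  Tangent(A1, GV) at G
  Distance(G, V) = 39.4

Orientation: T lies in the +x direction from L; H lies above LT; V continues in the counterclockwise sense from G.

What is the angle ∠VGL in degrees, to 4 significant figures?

91.37°

On A1, T sits at bearing -90° from H; a 97° counterclockwise sweep puts G at bearing 7°, so G = H + 6.5·(cos 7°, sin 7°) = (49.55, 7.292). The tangent condition forces HG to be normal to GV, so GV runs along (−sin 7°, cos 7°); with |GV| = 39.4, V = (44.75, 46.40). Then cos ∠VGL = GV·GL / (|GV||GL|), giving 91.37°.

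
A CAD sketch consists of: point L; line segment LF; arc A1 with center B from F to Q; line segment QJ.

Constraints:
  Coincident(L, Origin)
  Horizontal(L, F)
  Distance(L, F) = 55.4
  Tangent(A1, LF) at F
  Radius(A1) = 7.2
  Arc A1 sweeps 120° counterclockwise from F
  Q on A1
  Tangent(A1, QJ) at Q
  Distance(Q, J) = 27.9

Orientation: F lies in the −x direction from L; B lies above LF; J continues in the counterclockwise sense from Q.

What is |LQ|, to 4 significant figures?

50.34

L is at the origin; L and F share the same y with |LF| = 55.4 and F on the −x side, so F = (-55.40, 0.000). Since A1 is tangent to LF there, BF ⟂ LF, so B = F + (0, 7.2) = (-55.40, 7.200). On A1, F sits at bearing -90° from B; a 120° counterclockwise sweep puts Q at bearing 30°, so Q = B + 7.2·(cos 30°, sin 30°) = (-49.16, 10.80). Then |LQ| = |Q − L| = 50.34.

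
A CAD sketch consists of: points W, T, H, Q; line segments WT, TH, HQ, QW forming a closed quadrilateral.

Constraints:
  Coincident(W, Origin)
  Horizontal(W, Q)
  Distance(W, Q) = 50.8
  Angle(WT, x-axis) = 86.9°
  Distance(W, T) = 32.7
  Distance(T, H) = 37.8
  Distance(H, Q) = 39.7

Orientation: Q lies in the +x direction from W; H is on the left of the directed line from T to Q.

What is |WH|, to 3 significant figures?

54.6

Checks: W.y = 0.00, Q.y = 0.00 ✓; |TH| = 37.80 ✓; |HQ| = 39.70 ✓.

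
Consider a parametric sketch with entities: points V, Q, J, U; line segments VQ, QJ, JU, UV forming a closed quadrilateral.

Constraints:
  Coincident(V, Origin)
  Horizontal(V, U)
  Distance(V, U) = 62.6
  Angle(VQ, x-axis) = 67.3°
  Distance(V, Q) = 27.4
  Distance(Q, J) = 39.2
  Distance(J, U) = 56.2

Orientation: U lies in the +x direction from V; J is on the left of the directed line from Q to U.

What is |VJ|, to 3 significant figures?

65.0

Checks: |QJ| = 39.20 ✓; |JU| = 56.20 ✓.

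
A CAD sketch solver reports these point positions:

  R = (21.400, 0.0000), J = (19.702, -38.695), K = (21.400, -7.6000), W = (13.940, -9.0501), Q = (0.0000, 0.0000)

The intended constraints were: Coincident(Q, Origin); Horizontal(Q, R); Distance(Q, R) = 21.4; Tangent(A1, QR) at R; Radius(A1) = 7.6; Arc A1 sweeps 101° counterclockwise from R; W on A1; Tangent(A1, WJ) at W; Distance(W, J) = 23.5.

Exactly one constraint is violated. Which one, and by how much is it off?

Distance(W, J) = 23.5 — off by 6.70.

Q = (0.00, 0.00) ✓; Q.y = 0.00, R.y = 0.00 ✓; |QR| = 21.40 ✓; ∠(KR, RQ) = 90.00° ✓; |KR| = 7.600 ✓; bearing(K→W) − bearing(K→R) = 101.0° ✓; |KW| = 7.600 ✓; ∠(KW, WJ) = 90.00° ✓; |WJ| = 30.20 ✗.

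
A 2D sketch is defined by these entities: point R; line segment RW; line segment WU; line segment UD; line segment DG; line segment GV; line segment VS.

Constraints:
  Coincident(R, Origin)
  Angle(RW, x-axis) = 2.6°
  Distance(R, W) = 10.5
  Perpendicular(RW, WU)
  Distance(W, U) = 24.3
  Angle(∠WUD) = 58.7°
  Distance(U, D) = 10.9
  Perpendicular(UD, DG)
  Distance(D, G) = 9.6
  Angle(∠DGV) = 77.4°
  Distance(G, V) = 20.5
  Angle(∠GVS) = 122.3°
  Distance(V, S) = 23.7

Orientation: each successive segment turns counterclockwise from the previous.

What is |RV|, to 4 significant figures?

32.35

UD is perpendicular to DG, so DG runs at -56.10°; with |DG| = 9.6, G = (5.694, 10.70). ∠DGV = 77.4° gives GV at 46.50° from the x-axis; with |GV| = 20.5, V = (19.81, 25.57). Then |RV| = |V − R| = 32.35.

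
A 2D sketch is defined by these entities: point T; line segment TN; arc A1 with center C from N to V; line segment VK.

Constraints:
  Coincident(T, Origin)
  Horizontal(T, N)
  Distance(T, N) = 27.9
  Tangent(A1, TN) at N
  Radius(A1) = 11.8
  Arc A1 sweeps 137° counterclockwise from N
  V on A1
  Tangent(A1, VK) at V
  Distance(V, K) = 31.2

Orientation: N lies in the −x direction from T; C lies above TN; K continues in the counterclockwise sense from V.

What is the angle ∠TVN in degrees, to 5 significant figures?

65.679°

T is at the origin; T and N share the same y with |TN| = 27.9 and N on the −x side, so N = (-27.900, 0.0000). Since A1 is tangent to TN there, CN ⟂ TN, so C = N + (0, 11.8) = (-27.900, 11.800). On A1, N sits at bearing -90° from C; a 137° counterclockwise sweep puts V at bearing 47°, so V = C + 11.8·(cos 47°, sin 47°) = (-19.852, 20.430). Then cos ∠TVN = VT·VN / (|VT||VN|), giving 65.679°.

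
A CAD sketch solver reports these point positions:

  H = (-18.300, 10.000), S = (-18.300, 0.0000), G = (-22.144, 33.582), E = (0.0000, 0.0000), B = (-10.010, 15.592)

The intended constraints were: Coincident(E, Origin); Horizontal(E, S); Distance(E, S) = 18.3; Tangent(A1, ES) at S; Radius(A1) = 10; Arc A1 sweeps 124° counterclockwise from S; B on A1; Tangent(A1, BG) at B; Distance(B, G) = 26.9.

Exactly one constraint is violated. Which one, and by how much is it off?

Distance(B, G) = 26.9 — off by 5.20.

E = (0.00, 0.00) ✓; E.y = 0.00, S.y = 0.00 ✓; |ES| = 18.30 ✓; ∠(HS, SE) = 90.00° ✓; |HS| = 10.00 ✓; bearing(H→B) − bearing(H→S) = 124.0° ✓; |HB| = 10.00 ✓; ∠(HB, BG) = 90.00° ✓; |BG| = 21.70 ✗.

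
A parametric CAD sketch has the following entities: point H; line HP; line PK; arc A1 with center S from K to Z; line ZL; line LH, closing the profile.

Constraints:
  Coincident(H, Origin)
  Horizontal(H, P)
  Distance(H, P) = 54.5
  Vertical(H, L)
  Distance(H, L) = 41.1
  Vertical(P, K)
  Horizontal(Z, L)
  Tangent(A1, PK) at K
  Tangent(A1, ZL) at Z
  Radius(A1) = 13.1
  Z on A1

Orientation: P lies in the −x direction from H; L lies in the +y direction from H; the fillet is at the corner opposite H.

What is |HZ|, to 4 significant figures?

58.34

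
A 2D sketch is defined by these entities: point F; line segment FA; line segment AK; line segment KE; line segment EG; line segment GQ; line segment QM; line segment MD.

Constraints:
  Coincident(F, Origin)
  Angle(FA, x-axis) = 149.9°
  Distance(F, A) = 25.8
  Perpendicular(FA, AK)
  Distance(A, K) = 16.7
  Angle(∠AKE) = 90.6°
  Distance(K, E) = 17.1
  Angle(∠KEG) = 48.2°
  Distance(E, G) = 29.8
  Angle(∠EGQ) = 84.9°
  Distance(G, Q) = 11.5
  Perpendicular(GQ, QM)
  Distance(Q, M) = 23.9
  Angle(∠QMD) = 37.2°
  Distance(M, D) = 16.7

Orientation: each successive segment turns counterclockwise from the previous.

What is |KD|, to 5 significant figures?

14.516

GQ ⟂ QM, so QM runs at -73.800°; with |QM| = 23.9, M = (-26.105, -7.1562). ∠QMD = 37.2° gives MD at 69.000° from the x-axis; with |MD| = 16.7, D = (-20.121, 8.4346). Then |KD| = |D − K| = 14.516.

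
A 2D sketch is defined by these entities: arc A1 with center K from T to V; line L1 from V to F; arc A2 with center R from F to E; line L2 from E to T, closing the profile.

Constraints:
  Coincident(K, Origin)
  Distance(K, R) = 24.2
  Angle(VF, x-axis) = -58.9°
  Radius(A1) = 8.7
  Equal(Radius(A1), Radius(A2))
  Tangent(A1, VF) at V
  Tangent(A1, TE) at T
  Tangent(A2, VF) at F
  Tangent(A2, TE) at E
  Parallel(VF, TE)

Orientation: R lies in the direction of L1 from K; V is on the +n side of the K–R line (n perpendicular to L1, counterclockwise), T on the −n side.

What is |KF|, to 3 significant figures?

25.7

The slot axis is L1's direction at -58.9°, so u = (cos -58.9°, sin -58.9°) = (0.517, -0.856) and n = (−sin -58.9°, cos -58.9°) = (0.856, 0.517). K is at the origin and R lies 24.2 along u from K, so R = 24.2·u = (12.5, -20.7). Tangency of A1 to both parallel lines with radius 8.7 puts V and T at K ± 8.7·n: V = (7.45, 4.49), T = (-7.45, -4.49). Equal radii place F and E the same way about R: F = R + 8.7·n = (19.9, -16.2), E = R − 8.7·n = (5.05, -25.2). Then |KF| = |F − K| = 25.7.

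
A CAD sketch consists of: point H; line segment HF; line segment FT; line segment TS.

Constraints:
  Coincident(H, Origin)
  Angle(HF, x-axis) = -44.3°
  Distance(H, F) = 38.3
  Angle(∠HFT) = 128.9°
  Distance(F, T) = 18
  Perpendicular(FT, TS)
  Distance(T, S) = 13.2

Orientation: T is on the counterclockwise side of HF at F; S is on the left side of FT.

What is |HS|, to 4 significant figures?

45.21

H is at the origin; HF runs at -44.3° with length 38.3, so F = 38.3·(cos -44.3°, sin -44.3°) = (27.41, -26.75). ∠HFT = 128.9°, so FT runs at -44.3° + (180° − 128.9°) = 6.800° from the x-axis; with |FT| = 18.0, T = F + 18.0·(cos 6.800°, sin 6.800°) = (45.28, -24.62). FT is perpendicular to TS; with |TS| = 13.2 on the left of FT, S = T + 13.2·(-0.1184, 0.9930) = (43.72, -11.51). Then |HS| = |S − H| = 45.21.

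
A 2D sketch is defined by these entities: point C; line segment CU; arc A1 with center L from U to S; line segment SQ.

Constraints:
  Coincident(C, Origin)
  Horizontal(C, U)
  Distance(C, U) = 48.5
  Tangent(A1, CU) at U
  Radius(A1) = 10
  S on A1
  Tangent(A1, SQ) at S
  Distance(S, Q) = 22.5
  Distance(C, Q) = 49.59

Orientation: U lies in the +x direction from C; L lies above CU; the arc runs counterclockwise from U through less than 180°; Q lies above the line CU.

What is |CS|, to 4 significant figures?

57.71

Checks: |LS| = 10.00 ✓; ∠(LS, SQ) = 90.00° ✓; |SQ| = 22.50 ✓; |CQ| = 49.59 ✓.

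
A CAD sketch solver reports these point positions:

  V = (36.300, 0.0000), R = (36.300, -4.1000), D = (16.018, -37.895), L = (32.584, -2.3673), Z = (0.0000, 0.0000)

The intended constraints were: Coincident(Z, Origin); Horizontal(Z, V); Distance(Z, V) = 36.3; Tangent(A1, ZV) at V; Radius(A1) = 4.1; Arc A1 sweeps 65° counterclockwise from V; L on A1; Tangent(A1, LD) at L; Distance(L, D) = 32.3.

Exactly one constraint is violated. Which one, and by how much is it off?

Distance(L, D) = 32.3 — off by 6.90.

Z = (0.00, 0.00) ✓; Z.y = 0.00, V.y = 0.00 ✓; |ZV| = 36.30 ✓; ∠(RV, VZ) = 90.00° ✓; |RV| = 4.100 ✓; bearing(R→L) − bearing(R→V) = 65.00° ✓; |RL| = 4.100 ✓; ∠(RL, LD) = 90.00° ✓; |LD| = 39.20 ✗.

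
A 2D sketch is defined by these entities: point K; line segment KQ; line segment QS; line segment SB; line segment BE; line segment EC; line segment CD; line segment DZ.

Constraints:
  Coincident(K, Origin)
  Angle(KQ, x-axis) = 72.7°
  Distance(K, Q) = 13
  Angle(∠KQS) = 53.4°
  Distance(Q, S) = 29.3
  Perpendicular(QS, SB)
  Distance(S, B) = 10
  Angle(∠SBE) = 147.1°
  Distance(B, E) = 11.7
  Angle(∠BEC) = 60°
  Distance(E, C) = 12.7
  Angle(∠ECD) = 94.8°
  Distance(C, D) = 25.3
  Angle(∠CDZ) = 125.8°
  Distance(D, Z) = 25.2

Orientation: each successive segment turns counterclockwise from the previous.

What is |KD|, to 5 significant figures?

34.464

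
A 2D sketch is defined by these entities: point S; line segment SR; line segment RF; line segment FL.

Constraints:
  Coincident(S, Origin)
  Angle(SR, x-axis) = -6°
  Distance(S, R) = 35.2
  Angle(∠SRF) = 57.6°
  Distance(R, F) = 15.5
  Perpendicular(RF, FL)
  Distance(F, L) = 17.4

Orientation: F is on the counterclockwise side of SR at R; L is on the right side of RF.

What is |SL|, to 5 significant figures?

47.240

S is at the origin; SR runs at -6.0° with length 35.2, so R = 35.2·(cos -6.0°, sin -6.0°) = (35.007, -3.6794). ∠SRF = 57.6°, so RF runs at -6.0° + (180° − 57.6°) = 116.40° from the x-axis; with |RF| = 15.5, F = R + 15.5·(cos 116.40°, sin 116.40°) = (28.115, 10.204). The perpendicularity gives FL at right angles to RF; with |FL| = 17.4 on the right of RF, L = F + 17.4·(0.89571, 0.44464) = (43.701, 17.941). Then |SL| = |L − S| = 47.240.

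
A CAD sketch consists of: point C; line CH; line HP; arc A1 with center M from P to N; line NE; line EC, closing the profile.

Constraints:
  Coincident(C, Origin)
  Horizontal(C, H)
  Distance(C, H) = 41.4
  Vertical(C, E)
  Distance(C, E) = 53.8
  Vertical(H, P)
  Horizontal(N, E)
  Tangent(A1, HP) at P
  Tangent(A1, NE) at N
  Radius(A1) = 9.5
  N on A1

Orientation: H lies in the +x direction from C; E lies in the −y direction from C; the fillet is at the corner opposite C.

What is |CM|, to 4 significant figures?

54.59

C and E share the same x with |CE| = 53.8 and E on the −y side, so E = (0.000, -53.80). The virtual corner opposite C is at (41.40, -53.80). A1 meets HP tangentially, so MP is at right angles to HP and since A1 is tangent to NE there, MN ⟂ NE, with radius 9.5, so the center M sits 9.5 in from both sides at M = (31.90, -44.30). Then |CM| = |M − C| = 54.59.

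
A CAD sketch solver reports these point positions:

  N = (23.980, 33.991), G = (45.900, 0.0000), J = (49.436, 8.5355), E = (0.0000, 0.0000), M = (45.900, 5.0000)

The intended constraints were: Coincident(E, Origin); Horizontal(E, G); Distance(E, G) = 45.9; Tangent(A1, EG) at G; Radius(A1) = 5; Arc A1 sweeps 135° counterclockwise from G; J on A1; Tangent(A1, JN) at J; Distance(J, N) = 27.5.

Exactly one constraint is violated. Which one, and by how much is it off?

Distance(J, N) = 27.5 — off by 8.50.

E = (0.00, 0.00) ✓; E.y = 0.00, G.y = 0.00 ✓; |EG| = 45.90 ✓; ∠(MG, GE) = 90.00° ✓; |MG| = 5.000 ✓; bearing(M→J) − bearing(M→G) = 135.0° ✓; |MJ| = 5.000 ✓; ∠(MJ, JN) = 90.00° ✓; |JN| = 36.00 ✗.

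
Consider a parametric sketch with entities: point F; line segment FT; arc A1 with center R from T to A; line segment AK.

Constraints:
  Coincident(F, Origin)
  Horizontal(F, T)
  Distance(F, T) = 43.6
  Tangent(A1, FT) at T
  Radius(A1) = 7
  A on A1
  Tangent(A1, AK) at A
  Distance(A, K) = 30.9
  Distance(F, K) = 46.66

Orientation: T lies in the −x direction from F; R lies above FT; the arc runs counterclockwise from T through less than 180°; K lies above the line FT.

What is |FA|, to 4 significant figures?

37.17

Checks: ∠(RT, TF) = 90.00° ✓; |RT| = 7.000 ✓; |RA| = 7.000 ✓; ∠(RA, AK) = 90.00° ✓; |AK| = 30.90 ✓; |FK| = 46.66 ✓.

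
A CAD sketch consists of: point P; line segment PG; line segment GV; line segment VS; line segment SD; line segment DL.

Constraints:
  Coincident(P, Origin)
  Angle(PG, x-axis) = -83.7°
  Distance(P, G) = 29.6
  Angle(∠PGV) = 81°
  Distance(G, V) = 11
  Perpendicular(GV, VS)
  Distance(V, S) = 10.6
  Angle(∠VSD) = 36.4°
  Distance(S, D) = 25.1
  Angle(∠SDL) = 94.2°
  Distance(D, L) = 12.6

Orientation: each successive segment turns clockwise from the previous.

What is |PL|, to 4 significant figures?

47.05

P is at the origin; PG runs at -83.7° with length 29.6, so G = (3.248, -29.42). ∠PGV = 81.0° gives GV at 177.3° from the x-axis; with |GV| = 11.0, V = (-7.740, -28.90). GV is perpendicular to VS, so VS runs at 87.30°; with |VS| = 10.6, S = (-7.240, -18.31). ∠VSD = 36.4° gives SD at -56.30° from the x-axis; with |SD| = 25.1, D = (6.686, -39.20). ∠SDL = 94.2° gives DL at -142.1° from the x-axis; with |DL| = 12.6, L = (-3.256, -46.94). Then |PL| = |L − P| = 47.05.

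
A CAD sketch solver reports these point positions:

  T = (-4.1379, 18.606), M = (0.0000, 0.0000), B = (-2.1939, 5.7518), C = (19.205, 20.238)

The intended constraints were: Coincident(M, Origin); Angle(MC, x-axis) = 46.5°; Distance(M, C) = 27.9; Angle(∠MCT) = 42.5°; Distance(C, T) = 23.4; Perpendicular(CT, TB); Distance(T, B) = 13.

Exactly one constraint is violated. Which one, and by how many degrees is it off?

Perpendicular(CT, TB) — off by 4.60°.

M = (0.00, 0.00) ✓; MC at 46.50° ✓; |MC| = 27.90 ✓; ∠MCT = 42.50° ✓; |CT| = 23.40 ✓; ∠(CT, TB) = 94.60° ✗; |TB| = 13.00 ✓.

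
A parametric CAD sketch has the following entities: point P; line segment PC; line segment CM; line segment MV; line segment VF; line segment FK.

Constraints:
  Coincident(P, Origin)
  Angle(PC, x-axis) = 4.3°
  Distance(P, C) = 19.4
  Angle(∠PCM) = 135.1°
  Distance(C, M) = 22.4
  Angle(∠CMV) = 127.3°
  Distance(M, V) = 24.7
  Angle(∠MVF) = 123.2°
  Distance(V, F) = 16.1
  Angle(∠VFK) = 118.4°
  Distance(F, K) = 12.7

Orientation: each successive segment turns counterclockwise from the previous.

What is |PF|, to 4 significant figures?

50.38

∠CMV = 127.3° gives MV at 101.9° from the x-axis; with |MV| = 24.7, V = (28.89, 42.58). ∠MVF = 123.2° gives VF at 158.7° from the x-axis; with |VF| = 16.1, F = (13.89, 48.43). Then |PF| = |F − P| = 50.38.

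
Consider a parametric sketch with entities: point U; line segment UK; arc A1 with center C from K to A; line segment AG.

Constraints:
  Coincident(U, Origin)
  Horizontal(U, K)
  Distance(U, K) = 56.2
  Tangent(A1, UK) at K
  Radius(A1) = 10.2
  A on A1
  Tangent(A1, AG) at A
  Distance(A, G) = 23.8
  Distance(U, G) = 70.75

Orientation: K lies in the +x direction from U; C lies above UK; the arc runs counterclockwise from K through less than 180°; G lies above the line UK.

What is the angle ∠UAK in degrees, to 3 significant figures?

40.5°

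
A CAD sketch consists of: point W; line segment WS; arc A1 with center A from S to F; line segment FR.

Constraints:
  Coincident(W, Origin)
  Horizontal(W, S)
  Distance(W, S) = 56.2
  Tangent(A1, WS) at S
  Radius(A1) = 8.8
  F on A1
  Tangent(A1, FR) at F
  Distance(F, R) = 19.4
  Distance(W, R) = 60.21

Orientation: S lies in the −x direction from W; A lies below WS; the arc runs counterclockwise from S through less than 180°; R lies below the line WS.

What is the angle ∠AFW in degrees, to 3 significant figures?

22.5°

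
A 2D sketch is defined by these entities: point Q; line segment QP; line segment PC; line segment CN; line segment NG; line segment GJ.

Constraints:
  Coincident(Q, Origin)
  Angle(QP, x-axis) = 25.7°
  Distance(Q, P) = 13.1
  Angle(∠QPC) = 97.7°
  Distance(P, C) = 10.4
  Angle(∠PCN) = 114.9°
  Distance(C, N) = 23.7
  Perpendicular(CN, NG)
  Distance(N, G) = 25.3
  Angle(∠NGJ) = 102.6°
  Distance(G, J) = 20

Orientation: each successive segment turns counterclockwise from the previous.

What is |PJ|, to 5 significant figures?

21.966

CN ⟂ NG, so NG runs at -96.900°; with |NG| = 25.3, G = (-17.977, -6.6976). ∠NGJ = 102.6° gives GJ at -19.500° from the x-axis; with |GJ| = 20.0, J = (0.87535, -13.374). Then |PJ| = |J − P| = 21.966.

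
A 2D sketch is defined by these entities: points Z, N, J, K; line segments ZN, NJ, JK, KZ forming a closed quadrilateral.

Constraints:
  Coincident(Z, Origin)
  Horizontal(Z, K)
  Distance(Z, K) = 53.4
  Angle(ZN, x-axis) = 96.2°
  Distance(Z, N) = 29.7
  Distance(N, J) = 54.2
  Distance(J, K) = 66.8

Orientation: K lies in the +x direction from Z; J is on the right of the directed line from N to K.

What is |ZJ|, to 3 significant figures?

25.9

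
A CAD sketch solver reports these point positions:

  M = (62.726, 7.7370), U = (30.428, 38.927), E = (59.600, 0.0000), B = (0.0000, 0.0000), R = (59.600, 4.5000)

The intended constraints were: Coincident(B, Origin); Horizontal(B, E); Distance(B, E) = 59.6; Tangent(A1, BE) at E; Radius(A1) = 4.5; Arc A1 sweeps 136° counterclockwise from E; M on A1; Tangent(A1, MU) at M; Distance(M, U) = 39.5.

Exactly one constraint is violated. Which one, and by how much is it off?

Distance(M, U) = 39.5 — off by 5.40.

B = (0.00, 0.00) ✓; B.y = 0.00, E.y = 0.00 ✓; |BE| = 59.60 ✓; ∠(RE, EB) = 90.00° ✓; |RE| = 4.500 ✓; bearing(R→M) − bearing(R→E) = 136.0° ✓; |RM| = 4.500 ✓; ∠(RM, MU) = 90.00° ✓; |MU| = 44.90 ✗.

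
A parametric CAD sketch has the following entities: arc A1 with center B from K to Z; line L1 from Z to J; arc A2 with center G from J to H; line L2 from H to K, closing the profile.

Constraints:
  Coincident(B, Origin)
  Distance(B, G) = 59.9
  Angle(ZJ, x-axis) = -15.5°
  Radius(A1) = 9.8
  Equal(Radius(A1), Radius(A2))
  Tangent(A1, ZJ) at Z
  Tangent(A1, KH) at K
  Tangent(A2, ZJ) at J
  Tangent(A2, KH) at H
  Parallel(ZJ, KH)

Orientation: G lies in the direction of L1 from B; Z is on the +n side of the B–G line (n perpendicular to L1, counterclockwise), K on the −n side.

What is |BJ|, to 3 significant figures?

60.7

The slot axis is L1's direction at -15.5°, so u = (cos -15.5°, sin -15.5°) = (0.964, -0.267) and n = (−sin -15.5°, cos -15.5°) = (0.267, 0.964). B is at the origin and G lies 59.9 along u from B, so G = 59.9·u = (57.7, -16.0). Tangency of A1 to both parallel lines with radius 9.8 puts Z and K at B ± 9.8·n: Z = (2.62, 9.44), K = (-2.62, -9.44). Equal radii place J and H the same way about G: J = G + 9.8·n = (60.3, -6.56), H = G − 9.8·n = (55.1, -25.5). Then |BJ| = |J − B| = 60.7.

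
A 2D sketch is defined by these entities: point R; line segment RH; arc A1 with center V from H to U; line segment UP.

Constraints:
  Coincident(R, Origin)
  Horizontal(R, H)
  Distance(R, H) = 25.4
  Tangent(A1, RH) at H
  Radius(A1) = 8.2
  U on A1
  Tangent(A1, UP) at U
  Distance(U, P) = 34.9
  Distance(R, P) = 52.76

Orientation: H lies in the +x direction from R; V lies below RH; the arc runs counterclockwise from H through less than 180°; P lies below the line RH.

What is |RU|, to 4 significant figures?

20.79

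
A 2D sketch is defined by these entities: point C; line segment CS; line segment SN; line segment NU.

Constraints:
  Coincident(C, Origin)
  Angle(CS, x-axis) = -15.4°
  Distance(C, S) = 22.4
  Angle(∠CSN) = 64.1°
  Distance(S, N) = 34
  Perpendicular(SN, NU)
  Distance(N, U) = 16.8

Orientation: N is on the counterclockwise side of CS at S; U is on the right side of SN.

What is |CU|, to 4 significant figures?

44.18

C is at the origin; CS runs at -15.4° with length 22.4, so S = 22.4·(cos -15.4°, sin -15.4°) = (21.60, -5.948). ∠CSN = 64.1°, so SN runs at -15.4° + (180° − 64.1°) = 100.5° from the x-axis; with |SN| = 34.0, N = S + 34.0·(cos 100.5°, sin 100.5°) = (15.40, 27.48). SN is perpendicular to NU; with |NU| = 16.8 on the right of SN, U = N + 16.8·(0.9833, 0.1822) = (31.92, 30.54). Then |CU| = |U − C| = 44.18.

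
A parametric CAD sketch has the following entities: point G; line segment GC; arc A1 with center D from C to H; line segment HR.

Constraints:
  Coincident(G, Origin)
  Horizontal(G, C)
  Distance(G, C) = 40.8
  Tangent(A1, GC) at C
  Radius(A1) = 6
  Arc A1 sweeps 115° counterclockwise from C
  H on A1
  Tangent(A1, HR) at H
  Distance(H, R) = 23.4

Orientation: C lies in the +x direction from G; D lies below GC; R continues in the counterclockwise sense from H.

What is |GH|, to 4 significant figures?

36.38

The tangent condition forces DC to be normal to GC, so D = C + (0, -6) = (40.80, -6.000). On A1, C sits at bearing 90° from D; a 115° counterclockwise sweep puts H at bearing 205°, so H = D + 6.0·(cos 205°, sin 205°) = (35.36, -8.536). Then |GH| = |H − G| = 36.38.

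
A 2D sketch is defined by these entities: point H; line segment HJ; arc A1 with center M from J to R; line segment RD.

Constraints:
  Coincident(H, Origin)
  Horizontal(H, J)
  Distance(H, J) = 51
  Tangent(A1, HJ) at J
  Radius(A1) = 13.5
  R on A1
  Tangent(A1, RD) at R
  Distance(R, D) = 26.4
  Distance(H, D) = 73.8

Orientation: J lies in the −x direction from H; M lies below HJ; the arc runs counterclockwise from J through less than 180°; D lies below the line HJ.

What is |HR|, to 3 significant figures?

66.2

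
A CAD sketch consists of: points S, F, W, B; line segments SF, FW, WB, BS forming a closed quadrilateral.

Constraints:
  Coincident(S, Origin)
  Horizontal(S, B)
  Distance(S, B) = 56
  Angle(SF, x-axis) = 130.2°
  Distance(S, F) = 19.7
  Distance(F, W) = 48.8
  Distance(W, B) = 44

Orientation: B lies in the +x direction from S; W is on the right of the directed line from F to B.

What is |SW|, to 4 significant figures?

29.10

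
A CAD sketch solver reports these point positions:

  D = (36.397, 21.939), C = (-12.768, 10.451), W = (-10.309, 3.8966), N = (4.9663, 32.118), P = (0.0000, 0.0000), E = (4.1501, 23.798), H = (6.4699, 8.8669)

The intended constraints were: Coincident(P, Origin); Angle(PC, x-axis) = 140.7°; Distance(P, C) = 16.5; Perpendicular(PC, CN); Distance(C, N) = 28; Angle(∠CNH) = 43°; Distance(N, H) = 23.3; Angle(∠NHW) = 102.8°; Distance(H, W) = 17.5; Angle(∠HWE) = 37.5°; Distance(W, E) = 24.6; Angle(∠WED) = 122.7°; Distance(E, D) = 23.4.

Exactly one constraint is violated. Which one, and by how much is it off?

Distance(E, D) = 23.4 — off by 8.90.

P = (0.00, 0.00) ✓; PC at 140.7° ✓; |PC| = 16.50 ✓; ∠(PC, CN) = 90.00° ✓; |CN| = 28.00 ✓; ∠CNH = 43.00° ✓; |NH| = 23.30 ✓; ∠NHW = 102.8° ✓; |HW| = 17.50 ✓; ∠HWE = 37.50° ✓; |WE| = 24.60 ✓; ∠WED = 122.7° ✓; |ED| = 32.30 ✗.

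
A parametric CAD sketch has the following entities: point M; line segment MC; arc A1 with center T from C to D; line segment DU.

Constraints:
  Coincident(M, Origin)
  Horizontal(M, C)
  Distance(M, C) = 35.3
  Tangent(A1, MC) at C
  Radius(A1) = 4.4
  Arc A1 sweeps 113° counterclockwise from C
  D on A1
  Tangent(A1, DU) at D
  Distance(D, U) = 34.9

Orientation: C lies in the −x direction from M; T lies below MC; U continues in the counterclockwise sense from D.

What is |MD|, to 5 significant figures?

39.823

M is at the origin; M and C share the same y with |MC| = 35.3 and C on the −x side, so C = (-35.300, 0.0000). The tangent condition forces TC to be normal to MC, so T = C + (0, -4.4) = (-35.300, -4.4000). On A1, C sits at bearing 90° from T; a 113° counterclockwise sweep puts D at bearing 203°, so D = T + 4.4·(cos 203°, sin 203°) = (-39.350, -6.1192). Then |MD| = |D − M| = 39.823.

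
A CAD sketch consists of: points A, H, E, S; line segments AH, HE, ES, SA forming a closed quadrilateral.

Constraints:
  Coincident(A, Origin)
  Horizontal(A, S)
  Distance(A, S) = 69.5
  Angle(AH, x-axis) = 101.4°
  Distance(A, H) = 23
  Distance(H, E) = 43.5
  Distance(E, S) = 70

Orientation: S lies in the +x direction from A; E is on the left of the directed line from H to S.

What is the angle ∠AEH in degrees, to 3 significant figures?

18.3°

Checks: |HE| = 43.50 ✓; |ES| = 70.00 ✓.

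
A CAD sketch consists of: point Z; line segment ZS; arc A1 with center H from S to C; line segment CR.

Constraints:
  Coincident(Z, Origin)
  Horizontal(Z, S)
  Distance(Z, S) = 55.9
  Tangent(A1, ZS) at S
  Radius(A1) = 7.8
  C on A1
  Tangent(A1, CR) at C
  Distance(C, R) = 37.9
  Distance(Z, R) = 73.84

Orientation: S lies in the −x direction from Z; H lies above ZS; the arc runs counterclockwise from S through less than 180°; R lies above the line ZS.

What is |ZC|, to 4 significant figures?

49.28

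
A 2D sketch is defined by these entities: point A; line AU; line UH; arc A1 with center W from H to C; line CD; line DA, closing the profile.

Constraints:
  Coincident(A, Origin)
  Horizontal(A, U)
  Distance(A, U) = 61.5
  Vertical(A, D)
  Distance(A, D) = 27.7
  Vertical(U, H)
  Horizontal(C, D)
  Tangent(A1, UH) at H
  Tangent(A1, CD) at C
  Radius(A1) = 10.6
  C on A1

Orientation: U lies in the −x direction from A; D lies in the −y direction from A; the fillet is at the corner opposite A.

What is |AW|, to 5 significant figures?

53.696

A is at the origin; AU is horizontal with |AU| = 61.5 and U on the −x side, so U = (-61.500, 0.0000). AD is vertical with |AD| = 27.7 and D on the −y side, so D = (0.0000, -27.700). The virtual corner opposite A is at (-61.500, -27.700). A1 meets UH tangentially, so WH is at right angles to UH and the tangent condition forces WC to be normal to CD, with radius 10.6, so the center W sits 10.6 in from both sides at W = (-50.900, -17.100). Then |AW| = |W − A| = 53.696.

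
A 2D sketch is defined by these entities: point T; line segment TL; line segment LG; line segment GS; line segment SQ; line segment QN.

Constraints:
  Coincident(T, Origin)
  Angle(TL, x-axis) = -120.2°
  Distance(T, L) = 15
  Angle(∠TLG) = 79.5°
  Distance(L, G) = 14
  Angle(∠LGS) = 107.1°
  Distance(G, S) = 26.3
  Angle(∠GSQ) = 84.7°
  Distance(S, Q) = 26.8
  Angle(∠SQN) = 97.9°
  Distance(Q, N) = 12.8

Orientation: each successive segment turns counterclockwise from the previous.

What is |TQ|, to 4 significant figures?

17.44

T is at the origin; TL runs at -120.2° with length 15.0, so L = (-7.545, -12.96). ∠TLG = 79.5° gives LG at -19.70° from the x-axis; with |LG| = 14.0, G = (5.635, -17.68). ∠LGS = 107.1° gives GS at 53.20° from the x-axis; with |GS| = 26.3, S = (21.39, 3.376). ∠GSQ = 84.7° gives SQ at 148.5° from the x-axis; with |SQ| = 26.8, Q = (-1.461, 17.38). Then |TQ| = |Q − T| = 17.44.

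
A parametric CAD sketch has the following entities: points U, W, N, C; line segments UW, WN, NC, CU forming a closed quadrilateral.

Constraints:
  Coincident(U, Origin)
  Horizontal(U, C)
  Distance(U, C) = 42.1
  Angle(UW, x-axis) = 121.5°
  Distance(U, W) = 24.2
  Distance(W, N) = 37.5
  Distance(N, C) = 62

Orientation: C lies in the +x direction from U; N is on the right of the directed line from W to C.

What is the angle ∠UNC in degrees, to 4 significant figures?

27.65°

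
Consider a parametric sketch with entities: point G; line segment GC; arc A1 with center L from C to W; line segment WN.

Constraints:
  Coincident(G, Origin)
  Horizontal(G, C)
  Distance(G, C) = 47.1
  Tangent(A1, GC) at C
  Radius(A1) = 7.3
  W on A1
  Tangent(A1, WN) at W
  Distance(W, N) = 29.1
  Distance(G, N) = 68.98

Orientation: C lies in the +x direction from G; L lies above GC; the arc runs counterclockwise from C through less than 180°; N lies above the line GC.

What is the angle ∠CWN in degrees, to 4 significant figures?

140.4°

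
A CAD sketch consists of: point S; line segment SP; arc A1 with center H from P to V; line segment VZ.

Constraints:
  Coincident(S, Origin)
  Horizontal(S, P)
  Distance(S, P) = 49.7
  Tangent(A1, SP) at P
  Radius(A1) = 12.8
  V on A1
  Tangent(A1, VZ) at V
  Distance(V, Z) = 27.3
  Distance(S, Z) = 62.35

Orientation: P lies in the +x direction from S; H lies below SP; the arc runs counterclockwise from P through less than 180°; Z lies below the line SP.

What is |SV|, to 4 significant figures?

40.96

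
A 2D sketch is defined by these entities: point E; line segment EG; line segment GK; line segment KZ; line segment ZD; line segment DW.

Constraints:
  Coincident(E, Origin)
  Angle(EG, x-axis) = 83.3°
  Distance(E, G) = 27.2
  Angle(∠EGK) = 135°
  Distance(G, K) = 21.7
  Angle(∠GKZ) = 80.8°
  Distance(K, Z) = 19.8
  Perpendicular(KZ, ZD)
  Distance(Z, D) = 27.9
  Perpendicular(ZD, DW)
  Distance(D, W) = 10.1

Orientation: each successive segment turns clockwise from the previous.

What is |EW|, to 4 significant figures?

18.43

E is at the origin; EG runs at 83.3° with length 27.2, so G = (3.173, 27.01). ∠EGK = 135.0° gives GK at 38.30° from the x-axis; with |GK| = 21.7, K = (20.20, 40.46). ∠GKZ = 80.8° gives KZ at -60.90° from the x-axis; with |KZ| = 19.8, Z = (29.83, 23.16). KZ is perpendicular to ZD, so ZD runs at -150.9°; with |ZD| = 27.9, D = (5.454, 9.594). ZD ⟂ DW, so DW runs at 119.1°; with |DW| = 10.1, W = (0.5423, 18.42). Then |EW| = |W − E| = 18.43.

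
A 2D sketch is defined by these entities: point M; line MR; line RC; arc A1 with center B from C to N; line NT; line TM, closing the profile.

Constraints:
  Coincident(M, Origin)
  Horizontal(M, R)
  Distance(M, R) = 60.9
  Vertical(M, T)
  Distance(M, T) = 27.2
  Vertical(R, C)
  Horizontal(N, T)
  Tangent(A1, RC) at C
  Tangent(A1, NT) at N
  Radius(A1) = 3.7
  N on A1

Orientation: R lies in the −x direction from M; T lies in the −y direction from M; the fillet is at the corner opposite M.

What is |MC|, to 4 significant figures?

65.28

M is at the origin; MR is horizontal with |MR| = 60.9 and R on the −x side, so R = (-60.90, 0.000). M and T share the same x with |MT| = 27.2 and T on the −y side, so T = (0.000, -27.20). The virtual corner opposite M is at (-60.90, -27.20). The tangent condition forces BC to be normal to RC and since A1 is tangent to NT there, BN ⟂ NT, with radius 3.7, so the center B sits 3.7 in from both sides at B = (-57.20, -23.50). That places the tangent points at C = (-60.90, -23.50) on RC and N = (-57.20, -27.20) on NT. Then |MC| = |C − M| = 65.28.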